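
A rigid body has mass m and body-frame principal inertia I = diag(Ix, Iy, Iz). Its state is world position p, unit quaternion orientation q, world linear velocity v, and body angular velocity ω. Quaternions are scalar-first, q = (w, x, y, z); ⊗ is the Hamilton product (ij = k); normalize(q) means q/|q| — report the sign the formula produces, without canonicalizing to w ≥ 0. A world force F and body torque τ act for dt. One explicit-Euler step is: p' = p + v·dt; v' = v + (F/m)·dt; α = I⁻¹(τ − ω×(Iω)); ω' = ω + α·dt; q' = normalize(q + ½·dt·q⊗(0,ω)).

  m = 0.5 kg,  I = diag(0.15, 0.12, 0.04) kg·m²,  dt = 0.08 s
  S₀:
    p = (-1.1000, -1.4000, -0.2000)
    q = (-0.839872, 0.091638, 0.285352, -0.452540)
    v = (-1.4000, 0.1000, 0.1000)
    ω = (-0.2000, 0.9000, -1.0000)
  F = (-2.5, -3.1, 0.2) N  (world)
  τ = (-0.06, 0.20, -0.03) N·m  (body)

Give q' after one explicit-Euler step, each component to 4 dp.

q' = (-0.8662, 0.1031, 0.2620, -0.4128)

2q̇ = q⊗(0,ω) = (-0.6910292, 0.2899084, -0.5737388, 0.9794166)
q + ½dt·q⊗(0,ω), renormalized = (-0.8662, 0.1031, 0.2620, -0.4128)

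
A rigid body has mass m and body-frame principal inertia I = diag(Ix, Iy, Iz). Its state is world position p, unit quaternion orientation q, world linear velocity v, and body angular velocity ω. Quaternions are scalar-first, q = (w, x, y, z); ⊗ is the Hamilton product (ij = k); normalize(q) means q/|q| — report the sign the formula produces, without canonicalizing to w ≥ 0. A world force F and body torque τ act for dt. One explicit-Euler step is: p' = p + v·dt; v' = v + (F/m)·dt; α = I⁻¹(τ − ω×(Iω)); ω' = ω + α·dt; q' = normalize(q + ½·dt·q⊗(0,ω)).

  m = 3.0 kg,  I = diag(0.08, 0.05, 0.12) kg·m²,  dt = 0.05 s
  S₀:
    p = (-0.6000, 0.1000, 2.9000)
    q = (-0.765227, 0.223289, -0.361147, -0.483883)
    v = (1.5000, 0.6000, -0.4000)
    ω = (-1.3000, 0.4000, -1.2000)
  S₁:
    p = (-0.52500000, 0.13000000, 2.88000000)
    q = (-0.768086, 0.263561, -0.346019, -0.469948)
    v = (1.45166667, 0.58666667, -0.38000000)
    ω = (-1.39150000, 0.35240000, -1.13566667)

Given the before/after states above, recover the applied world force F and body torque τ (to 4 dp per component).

F = (-2.9000, -0.8000, 1.2000)
τ = (-0.1800, -0.1100, 0.1700)

ω₁ − ω₀ = (-0.09150000, -0.04760000, 0.06433333)
applied torque τ = (-0.1800, -0.1100, 0.1700)
v₁ − v₀ = (-0.04833333, -0.01333333, 0.02000000)
m·(v₁−v₀)/dt = (-2.9000, -0.8000, 1.2000)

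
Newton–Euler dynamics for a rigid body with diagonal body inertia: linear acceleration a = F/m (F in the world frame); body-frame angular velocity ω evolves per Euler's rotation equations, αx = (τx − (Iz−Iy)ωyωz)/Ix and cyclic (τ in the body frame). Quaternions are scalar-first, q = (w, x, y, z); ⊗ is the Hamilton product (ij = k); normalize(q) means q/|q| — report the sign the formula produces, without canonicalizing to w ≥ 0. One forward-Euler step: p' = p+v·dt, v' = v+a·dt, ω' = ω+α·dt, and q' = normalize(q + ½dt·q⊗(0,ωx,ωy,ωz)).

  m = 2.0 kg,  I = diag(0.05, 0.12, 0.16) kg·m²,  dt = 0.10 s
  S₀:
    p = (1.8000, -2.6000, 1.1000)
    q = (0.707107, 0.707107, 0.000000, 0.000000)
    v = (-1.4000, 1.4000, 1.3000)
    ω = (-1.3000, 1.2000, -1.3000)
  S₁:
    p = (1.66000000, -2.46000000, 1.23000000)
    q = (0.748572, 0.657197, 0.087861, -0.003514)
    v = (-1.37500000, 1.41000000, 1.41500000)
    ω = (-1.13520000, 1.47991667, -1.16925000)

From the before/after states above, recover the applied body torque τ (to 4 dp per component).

rate change Δω = (0.16480000, 0.27991667, 0.13075000)
ω₀×(Iω₀) = (-0.0624, -0.1859, -0.1092)
applied torque τ = (0.0200, 0.1500, 0.1000)

τ = (0.0200, 0.1500, 0.1000)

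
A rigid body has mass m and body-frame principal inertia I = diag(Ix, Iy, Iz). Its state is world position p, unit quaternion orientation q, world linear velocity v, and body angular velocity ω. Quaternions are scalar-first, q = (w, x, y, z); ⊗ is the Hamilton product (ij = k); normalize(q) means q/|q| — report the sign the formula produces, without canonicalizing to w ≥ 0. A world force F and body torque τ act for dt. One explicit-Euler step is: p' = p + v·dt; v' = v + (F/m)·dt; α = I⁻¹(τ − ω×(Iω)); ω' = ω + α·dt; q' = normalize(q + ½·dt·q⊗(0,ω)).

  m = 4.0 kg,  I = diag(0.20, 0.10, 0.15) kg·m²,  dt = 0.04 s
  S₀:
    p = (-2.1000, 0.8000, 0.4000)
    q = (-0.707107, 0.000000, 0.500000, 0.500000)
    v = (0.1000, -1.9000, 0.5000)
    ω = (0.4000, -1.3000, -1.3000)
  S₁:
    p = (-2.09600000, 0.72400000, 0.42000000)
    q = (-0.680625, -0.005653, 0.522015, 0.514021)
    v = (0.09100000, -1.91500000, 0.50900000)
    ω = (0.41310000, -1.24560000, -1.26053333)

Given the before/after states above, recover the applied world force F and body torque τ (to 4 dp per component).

F = (-0.9000, -1.5000, 0.9000)
τ = (0.1500, 0.1100, 0.2000)

ω₁ − ω₀ = (0.01310000, 0.05440000, 0.03946667)
ω₀×(Iω₀) = (0.0845, -0.0260, 0.0520)
I·α + gyro = (0.1500, 0.1100, 0.2000)
Δv = v₁−v₀ = (-0.00900000, -0.01500000, 0.00900000)
applied force F = (-0.9000, -1.5000, 0.9000)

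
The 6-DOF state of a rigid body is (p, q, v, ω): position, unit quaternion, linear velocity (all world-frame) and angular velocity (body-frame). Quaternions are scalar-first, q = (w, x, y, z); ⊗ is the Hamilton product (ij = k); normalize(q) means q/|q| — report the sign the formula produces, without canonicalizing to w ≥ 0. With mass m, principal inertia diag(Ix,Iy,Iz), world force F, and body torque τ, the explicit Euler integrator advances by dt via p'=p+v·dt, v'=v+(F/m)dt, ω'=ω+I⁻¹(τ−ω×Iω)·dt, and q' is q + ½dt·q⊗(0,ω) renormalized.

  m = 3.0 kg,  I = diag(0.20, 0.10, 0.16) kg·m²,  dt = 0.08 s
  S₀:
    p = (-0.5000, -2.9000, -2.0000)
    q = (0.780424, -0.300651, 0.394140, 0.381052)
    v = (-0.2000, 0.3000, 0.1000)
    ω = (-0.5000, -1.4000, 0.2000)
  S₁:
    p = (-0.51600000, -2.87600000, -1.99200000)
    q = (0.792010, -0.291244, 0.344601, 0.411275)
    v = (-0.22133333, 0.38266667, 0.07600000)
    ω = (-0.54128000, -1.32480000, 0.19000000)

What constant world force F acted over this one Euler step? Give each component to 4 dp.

v₁ − v₀ = (-0.02133333, 0.08266667, -0.02400000)
F = m·Δv/dt = (-0.8000, 3.1000, -0.9000)

F = (-0.8000, 3.1000, -0.9000)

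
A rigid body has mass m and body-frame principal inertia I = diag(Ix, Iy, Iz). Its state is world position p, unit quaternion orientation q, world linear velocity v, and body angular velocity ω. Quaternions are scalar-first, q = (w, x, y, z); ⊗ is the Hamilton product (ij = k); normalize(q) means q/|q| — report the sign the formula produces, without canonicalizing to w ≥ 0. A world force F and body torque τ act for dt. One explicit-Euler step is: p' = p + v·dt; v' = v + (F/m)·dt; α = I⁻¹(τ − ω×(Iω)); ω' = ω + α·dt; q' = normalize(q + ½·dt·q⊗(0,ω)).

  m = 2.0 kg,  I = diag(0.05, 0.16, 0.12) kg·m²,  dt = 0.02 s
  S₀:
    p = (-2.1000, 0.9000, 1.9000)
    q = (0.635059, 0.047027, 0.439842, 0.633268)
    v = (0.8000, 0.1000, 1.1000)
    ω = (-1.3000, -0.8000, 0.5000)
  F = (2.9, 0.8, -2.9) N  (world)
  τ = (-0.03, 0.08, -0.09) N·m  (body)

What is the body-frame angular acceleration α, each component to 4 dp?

ω×(Iω) gyroscopic = (0.0160, 0.0455, 0.1144)
angular accel α = (-0.9200, 0.2156, -1.7033)

α = (-0.9200, 0.2156, -1.7033)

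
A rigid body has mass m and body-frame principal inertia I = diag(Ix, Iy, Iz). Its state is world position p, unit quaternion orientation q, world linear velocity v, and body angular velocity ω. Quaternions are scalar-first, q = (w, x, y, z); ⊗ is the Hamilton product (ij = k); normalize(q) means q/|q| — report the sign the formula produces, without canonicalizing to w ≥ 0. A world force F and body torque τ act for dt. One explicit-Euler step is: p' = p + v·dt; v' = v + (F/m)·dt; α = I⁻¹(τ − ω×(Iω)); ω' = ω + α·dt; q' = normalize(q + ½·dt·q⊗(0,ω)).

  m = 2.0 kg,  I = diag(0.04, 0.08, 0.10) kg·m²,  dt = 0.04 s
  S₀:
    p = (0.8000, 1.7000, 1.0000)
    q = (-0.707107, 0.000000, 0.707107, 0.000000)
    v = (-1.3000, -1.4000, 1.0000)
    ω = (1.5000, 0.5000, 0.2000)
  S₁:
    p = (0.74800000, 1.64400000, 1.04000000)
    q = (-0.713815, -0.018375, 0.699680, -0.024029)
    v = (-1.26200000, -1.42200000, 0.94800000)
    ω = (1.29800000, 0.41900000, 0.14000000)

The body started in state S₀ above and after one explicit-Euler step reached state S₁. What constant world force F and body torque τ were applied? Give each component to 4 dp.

F = (1.9000, -1.1000, -2.6000)
τ = (-0.2000, -0.1800, -0.1200)

v₁ − v₀ = (0.03800000, -0.02200000, -0.05200000)
m·(v₁−v₀)/dt = (1.9000, -1.1000, -2.6000)
rate change Δω = (-0.20200000, -0.08100000, -0.06000000)
ω₀×(Iω₀) = (0.0020, -0.0180, 0.0300)
I·α + gyro = (-0.2000, -0.1800, -0.1200)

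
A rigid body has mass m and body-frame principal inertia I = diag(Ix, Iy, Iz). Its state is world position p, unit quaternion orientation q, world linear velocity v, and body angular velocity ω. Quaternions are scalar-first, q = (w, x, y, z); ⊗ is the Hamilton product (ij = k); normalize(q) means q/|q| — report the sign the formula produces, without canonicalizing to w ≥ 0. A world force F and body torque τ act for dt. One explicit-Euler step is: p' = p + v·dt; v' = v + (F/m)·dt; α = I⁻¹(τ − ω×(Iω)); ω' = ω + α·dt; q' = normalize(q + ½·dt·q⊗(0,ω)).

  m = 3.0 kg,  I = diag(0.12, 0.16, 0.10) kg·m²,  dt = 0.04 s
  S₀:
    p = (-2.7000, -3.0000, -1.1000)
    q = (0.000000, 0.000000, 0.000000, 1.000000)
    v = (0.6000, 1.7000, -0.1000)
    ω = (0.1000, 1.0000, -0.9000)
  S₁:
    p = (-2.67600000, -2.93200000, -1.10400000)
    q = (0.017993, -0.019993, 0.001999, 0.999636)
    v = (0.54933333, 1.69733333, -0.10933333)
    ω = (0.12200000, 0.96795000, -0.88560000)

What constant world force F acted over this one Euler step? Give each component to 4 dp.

Δv = v₁−v₀ = (-0.05066667, -0.00266667, -0.00933333)
F = m·Δv/dt = (-3.8000, -0.2000, -0.7000)

F = (-3.8000, -0.2000, -0.7000)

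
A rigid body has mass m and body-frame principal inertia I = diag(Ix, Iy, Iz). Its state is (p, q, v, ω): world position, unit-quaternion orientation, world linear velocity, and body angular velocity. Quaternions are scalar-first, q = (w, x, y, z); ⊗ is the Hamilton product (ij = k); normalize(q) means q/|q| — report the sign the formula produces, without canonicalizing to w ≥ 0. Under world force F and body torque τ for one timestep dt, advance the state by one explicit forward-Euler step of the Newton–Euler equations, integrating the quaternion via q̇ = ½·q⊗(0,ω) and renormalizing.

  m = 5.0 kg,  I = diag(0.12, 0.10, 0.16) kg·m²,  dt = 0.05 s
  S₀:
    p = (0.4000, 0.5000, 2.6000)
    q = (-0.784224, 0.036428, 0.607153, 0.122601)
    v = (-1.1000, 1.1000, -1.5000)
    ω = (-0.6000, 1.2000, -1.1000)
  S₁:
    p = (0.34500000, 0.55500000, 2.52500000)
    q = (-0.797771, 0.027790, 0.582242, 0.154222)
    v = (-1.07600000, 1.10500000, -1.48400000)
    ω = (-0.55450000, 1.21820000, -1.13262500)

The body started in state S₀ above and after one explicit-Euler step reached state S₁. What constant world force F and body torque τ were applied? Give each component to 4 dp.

velocity change Δv = (0.02400000, 0.00500000, 0.01600000)
F = m·Δv/dt = (2.4000, 0.5000, 1.6000)
Δω = ω₁−ω₀ = (0.04550000, 0.01820000, -0.03262500)
ω₀×(Iω₀) = (-0.0792, -0.0264, 0.0144)
I·α + gyro = (0.0300, 0.0100, -0.0900)

F = (2.4000, 0.5000, 1.6000)
τ = (0.0300, 0.0100, -0.0900)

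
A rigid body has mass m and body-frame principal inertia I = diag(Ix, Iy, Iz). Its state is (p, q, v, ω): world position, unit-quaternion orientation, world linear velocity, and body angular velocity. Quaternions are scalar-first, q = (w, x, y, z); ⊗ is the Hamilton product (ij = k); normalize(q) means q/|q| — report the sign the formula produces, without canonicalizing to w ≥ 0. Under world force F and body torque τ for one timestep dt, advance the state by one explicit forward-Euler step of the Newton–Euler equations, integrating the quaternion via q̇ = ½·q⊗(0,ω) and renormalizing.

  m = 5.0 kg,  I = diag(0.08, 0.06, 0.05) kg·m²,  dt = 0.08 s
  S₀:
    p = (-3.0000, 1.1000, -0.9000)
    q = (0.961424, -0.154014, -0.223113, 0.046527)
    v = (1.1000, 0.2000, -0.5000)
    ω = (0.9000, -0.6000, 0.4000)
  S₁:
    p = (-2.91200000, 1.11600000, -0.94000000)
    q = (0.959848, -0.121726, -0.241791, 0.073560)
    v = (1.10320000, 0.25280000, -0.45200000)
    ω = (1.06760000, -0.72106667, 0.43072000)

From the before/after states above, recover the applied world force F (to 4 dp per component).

velocity change Δv = (0.00320000, 0.05280000, 0.04800000)
m·(v₁−v₀)/dt = (0.2000, 3.3000, 3.0000)

F = (0.2000, 3.3000, 3.0000)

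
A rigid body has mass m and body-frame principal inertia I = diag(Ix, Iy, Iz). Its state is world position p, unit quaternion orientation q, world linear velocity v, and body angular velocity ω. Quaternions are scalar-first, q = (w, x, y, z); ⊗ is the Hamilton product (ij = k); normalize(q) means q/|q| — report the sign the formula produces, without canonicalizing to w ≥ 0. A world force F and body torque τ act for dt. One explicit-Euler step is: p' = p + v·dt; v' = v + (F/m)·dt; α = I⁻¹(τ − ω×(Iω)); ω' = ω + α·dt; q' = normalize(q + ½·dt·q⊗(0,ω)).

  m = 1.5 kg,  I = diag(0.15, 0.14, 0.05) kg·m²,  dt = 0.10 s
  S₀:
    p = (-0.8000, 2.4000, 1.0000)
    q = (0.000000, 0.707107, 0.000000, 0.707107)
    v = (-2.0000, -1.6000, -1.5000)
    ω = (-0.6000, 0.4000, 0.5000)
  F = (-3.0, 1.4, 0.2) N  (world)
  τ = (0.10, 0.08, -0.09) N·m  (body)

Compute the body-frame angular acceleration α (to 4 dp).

ω×(Iω) gyroscopic = (-0.0180, -0.0300, 0.0024)
(τ − ω×Iω)/I = (0.7867, 0.7857, -1.8480)

α = (0.7867, 0.7857, -1.8480)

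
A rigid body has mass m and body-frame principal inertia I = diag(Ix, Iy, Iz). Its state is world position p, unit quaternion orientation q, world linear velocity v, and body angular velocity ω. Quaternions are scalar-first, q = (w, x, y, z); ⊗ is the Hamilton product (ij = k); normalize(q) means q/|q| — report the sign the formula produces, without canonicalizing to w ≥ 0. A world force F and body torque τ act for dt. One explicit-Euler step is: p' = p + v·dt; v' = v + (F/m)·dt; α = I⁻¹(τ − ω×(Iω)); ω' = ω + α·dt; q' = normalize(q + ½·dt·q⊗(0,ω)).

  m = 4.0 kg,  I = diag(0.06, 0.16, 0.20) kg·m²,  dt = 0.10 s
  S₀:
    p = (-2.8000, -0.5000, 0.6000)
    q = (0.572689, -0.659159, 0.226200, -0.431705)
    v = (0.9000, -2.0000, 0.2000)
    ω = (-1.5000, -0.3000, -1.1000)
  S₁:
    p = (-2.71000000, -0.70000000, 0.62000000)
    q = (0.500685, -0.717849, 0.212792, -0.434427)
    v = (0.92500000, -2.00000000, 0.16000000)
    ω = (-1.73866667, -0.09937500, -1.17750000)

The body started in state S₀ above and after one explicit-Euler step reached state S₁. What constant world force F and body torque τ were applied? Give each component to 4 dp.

Δv = v₁−v₀ = (0.02500000, 0.00000000, -0.04000000)
applied force F = (1.0000, 0.0000, -1.6000)
Δω = ω₁−ω₀ = (-0.23866667, 0.20062500, -0.07750000)
I·α + gyro = (-0.1300, 0.0900, -0.1100)

F = (1.0000, 0.0000, -1.6000)
τ = (-0.1300, 0.0900, -0.1100)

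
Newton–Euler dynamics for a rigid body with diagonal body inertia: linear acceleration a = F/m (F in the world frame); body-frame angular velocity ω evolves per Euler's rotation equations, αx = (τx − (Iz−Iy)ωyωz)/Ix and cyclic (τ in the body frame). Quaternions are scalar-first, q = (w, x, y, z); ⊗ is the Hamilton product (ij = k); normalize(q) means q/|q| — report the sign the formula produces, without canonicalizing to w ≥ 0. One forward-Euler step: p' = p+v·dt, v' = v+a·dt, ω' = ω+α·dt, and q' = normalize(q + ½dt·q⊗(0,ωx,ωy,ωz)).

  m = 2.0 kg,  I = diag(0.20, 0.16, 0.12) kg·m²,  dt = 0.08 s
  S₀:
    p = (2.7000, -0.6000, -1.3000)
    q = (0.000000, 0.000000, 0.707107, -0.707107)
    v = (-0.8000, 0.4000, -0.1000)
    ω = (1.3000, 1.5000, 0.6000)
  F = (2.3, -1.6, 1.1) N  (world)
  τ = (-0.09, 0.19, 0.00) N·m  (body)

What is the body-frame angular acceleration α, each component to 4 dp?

ω×(Iω) gyroscopic = (-0.0360, 0.0624, -0.0780)
angular accel α = (-0.2700, 0.7975, 0.6500)

α = (-0.2700, 0.7975, 0.6500)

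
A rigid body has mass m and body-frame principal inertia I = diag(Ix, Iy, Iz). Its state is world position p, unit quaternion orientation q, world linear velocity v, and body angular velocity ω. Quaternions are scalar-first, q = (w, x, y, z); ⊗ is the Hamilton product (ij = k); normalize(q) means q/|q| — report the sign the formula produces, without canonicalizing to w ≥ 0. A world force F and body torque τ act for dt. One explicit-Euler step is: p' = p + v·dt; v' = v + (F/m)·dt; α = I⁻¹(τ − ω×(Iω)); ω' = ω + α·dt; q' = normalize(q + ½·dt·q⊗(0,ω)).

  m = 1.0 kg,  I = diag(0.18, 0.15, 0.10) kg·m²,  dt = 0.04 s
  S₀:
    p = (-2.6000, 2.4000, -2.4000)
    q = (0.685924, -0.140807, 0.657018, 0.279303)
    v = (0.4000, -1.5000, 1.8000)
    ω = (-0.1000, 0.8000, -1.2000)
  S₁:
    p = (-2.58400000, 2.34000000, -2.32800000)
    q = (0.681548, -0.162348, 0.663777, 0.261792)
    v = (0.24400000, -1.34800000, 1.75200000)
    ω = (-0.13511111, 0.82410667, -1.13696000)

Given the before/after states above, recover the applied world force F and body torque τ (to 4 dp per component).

ω₁ − ω₀ = (-0.03511111, 0.02410667, 0.06304000)
ω₀×(Iω₀) = (0.0480, 0.0096, 0.0024)
applied torque τ = (-0.1100, 0.1000, 0.1600)
Δv = v₁−v₀ = (-0.15600000, 0.15200000, -0.04800000)
F = m·Δv/dt = (-3.9000, 3.8000, -1.2000)

F = (-3.9000, 3.8000, -1.2000)
τ = (-0.1100, 0.1000, 0.1600)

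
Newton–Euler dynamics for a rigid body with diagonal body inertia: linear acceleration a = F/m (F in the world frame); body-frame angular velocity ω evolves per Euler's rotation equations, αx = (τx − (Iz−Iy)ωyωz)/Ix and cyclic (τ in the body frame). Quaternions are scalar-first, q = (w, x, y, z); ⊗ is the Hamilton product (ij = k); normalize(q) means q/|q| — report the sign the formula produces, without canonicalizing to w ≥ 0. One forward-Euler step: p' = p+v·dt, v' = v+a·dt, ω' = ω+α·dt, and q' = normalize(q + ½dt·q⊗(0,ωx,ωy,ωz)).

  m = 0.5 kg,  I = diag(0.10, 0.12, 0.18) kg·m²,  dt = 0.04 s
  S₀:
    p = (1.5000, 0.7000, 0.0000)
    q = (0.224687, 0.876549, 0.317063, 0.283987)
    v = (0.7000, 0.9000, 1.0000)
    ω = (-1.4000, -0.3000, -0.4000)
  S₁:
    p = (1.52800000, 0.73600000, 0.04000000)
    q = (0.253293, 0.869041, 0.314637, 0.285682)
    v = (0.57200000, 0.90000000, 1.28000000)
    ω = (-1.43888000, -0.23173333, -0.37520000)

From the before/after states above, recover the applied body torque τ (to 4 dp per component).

rate change Δω = (-0.03888000, 0.06826667, 0.02480000)
gyro term ω₀×Iω₀ = (0.0072, -0.0448, 0.0084)
τ = I·(Δω/dt) + ω₀×(Iω₀) = (-0.0900, 0.1600, 0.1200)

τ = (-0.0900, 0.1600, 0.1200)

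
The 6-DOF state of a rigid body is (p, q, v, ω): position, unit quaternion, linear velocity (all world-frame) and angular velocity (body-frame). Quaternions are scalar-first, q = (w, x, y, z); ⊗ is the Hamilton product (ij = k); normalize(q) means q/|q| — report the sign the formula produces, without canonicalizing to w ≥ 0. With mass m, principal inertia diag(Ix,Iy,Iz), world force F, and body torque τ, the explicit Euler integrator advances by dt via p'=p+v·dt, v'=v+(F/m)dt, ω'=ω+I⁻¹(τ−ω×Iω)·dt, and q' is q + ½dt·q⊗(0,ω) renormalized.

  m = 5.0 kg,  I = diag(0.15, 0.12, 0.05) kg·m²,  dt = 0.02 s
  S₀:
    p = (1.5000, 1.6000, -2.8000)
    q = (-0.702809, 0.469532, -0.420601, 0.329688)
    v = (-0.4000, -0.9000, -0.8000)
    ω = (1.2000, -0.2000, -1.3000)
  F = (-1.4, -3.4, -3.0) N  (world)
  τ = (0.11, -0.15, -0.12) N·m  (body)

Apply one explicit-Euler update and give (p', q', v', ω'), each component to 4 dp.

p' = (1.4920, 1.5820, -2.8160)
q' = (-0.7049, 0.4672, -0.4091, 0.3429)
v' = (-0.4056, -0.9136, -0.8120)
ω' = (1.2171, -0.1990, -1.3509)

gyro term ω×Iω = (-0.0182, -0.1560, 0.0072)
(τ − ω×Iω)/I = (0.8547, 0.0500, -2.5440)
new body rate ω' = (1.2171, -0.1990, -1.3509)
Hamilton product q⊗(0,ω) = (-0.2189642, -0.2306519, 1.1465790, 1.3244665)
q' = normalize(q + ½dt·q⊗(0,ω)) = (-0.7049, 0.4672, -0.4091, 0.3429)
a = (-0.2800, -0.6800, -0.6000)
p' = p + v·dt = (1.4920, 1.5820, -2.8160)
v + (F/m)dt = (-0.4056, -0.9136, -0.8120)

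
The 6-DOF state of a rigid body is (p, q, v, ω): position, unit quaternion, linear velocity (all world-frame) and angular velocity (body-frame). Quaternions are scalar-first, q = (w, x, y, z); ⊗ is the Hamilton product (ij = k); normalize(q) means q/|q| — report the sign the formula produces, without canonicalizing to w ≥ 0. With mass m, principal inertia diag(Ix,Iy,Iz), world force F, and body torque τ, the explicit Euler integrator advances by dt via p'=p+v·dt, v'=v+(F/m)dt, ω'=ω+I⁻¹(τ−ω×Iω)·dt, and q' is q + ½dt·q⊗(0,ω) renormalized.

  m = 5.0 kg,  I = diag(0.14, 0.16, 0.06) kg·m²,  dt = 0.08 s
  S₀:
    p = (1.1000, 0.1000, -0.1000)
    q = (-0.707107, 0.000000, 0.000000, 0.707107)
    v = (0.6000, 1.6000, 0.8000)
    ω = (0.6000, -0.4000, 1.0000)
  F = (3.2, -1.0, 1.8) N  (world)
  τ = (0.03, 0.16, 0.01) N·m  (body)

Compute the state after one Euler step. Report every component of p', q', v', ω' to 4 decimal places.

p' = (1.1480, 0.2280, -0.0360)
q' = (-0.7345, -0.0056, 0.0282, 0.6780)
v' = (0.6512, 1.5840, 0.8288)
ω' = (0.5943, -0.3440, 1.0197)

(τ − ω×Iω)/I = (-0.0714, 0.7000, 0.2467)
ω' = ω + α·dt = (0.5943, -0.3440, 1.0197)
2q̇ = q⊗(0,ω) = (-0.7071070, -0.1414214, 0.7071070, -0.7071070)
updated quaternion q' = (-0.7345, -0.0056, 0.0282, 0.6780)
new position p' = (1.1480, 0.2280, -0.0360)
v + (F/m)dt = (0.6512, 1.5840, 0.8288)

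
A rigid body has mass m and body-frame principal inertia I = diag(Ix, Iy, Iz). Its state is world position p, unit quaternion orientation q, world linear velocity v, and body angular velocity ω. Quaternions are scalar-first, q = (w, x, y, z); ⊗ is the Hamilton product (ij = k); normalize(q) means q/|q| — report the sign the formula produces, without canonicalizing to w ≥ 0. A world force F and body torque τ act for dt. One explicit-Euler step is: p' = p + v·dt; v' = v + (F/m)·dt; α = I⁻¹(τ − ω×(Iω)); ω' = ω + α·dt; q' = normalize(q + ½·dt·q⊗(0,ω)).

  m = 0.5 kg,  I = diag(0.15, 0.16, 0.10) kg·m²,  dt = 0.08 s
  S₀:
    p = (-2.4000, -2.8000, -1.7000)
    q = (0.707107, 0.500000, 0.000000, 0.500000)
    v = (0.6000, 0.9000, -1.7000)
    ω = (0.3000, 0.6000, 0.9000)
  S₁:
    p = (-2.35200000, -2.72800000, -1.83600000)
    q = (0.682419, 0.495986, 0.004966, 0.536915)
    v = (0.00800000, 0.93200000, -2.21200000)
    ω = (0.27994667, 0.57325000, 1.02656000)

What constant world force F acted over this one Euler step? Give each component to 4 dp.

F = (-3.7000, 0.2000, -3.2000)

velocity change Δv = (-0.59200000, 0.03200000, -0.51200000)
applied force F = (-3.7000, 0.2000, -3.2000)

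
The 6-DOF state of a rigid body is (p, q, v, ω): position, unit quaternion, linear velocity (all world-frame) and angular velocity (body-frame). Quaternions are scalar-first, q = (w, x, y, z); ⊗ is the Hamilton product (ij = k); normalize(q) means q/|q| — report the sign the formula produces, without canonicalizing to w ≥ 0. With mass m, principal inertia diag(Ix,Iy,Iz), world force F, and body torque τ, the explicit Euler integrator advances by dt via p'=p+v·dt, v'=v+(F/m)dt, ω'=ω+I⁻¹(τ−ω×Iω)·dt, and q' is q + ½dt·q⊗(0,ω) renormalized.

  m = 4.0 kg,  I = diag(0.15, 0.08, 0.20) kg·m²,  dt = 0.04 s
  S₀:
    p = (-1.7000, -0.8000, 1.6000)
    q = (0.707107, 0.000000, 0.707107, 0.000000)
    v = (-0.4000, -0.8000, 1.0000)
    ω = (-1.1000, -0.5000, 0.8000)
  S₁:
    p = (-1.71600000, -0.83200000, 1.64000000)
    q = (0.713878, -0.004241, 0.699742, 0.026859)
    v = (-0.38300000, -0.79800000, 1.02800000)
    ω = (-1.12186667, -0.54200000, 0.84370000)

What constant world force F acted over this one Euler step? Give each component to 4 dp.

velocity change Δv = (0.01700000, 0.00200000, 0.02800000)
applied force F = (1.7000, 0.2000, 2.8000)

F = (1.7000, 0.2000, 2.8000)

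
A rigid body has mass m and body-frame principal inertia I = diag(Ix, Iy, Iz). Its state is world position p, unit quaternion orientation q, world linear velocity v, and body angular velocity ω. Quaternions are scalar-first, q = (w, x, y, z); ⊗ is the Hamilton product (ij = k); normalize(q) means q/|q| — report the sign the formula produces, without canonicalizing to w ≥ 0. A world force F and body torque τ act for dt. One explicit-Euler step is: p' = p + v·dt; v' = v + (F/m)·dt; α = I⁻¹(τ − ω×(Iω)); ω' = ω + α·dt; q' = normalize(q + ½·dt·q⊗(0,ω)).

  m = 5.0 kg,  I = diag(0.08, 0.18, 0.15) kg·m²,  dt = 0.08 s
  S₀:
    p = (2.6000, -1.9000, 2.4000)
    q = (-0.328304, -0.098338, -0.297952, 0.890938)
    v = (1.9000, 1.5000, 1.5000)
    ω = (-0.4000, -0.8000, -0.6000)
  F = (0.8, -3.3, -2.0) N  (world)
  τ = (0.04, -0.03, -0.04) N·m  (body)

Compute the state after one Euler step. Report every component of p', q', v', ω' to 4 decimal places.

a = F/m = (0.1600, -0.6600, -0.4000)
p' = p + v·dt = (2.7520, -1.7800, 2.5200)
new velocity v' = (1.9128, 1.4472, 1.4680)
ω×(Iω) gyroscopic = (-0.0144, -0.0168, 0.0320)
angular accel α = (0.6800, -0.0733, -0.4800)
new body rate ω' = (-0.3456, -0.8059, -0.6384)
Hamilton product q⊗(0,ω) = (0.2568660, 1.0228432, -0.1527348, 0.1564720)
updated quaternion q' = (-0.3177, -0.0574, -0.3038, 0.8964)

p' = (2.7520, -1.7800, 2.5200)
q' = (-0.3177, -0.0574, -0.3038, 0.8964)
v' = (1.9128, 1.4472, 1.4680)
ω' = (-0.3456, -0.8059, -0.6384)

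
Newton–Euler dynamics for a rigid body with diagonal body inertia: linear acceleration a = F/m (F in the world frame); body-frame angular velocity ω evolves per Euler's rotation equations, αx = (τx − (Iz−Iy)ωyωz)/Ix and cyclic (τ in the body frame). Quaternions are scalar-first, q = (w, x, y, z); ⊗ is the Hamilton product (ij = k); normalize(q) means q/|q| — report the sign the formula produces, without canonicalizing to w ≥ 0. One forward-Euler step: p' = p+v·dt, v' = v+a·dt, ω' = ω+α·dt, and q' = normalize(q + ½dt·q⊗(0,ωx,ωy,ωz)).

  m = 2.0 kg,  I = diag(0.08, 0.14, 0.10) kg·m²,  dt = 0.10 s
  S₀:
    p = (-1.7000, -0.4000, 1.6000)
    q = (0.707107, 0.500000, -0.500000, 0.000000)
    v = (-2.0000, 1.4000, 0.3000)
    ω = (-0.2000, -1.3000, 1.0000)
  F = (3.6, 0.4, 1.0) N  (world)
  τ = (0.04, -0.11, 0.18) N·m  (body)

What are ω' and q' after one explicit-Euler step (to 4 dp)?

precession coupling ω×(Iω) = (0.0520, 0.0040, 0.0156)
(τ − ω×Iω)/I = (-0.1500, -0.8143, 1.6440)
ω + α·dt = (-0.2150, -1.3814, 1.1644)
q⊗(0,ω) = (-0.5500000, -0.6414214, -1.4192391, -0.0428930)
q + ½dt·q⊗(0,ω), renormalized = (0.6773, 0.4663, -0.5690, -0.0021)

ω' = (-0.2150, -1.3814, 1.1644)
q' = (0.6773, 0.4663, -0.5690, -0.0021)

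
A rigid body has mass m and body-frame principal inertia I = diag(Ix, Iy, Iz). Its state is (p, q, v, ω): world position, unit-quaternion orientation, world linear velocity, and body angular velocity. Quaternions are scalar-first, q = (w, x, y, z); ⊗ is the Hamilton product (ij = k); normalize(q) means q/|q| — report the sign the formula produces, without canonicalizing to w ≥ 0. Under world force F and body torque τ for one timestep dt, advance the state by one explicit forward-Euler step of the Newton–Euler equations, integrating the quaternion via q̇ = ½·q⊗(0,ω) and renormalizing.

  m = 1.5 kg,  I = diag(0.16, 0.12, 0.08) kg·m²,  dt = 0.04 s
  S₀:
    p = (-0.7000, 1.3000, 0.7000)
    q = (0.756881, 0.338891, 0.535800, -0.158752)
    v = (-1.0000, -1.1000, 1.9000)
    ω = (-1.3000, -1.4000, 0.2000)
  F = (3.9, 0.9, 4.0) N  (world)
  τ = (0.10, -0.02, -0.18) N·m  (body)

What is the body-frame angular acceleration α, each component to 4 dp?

gyro term ω×Iω = (0.0112, -0.0208, -0.0728)
(τ − ω×Iω)/I = (0.5550, 0.0067, -1.3400)

α = (0.5550, 0.0067, -1.3400)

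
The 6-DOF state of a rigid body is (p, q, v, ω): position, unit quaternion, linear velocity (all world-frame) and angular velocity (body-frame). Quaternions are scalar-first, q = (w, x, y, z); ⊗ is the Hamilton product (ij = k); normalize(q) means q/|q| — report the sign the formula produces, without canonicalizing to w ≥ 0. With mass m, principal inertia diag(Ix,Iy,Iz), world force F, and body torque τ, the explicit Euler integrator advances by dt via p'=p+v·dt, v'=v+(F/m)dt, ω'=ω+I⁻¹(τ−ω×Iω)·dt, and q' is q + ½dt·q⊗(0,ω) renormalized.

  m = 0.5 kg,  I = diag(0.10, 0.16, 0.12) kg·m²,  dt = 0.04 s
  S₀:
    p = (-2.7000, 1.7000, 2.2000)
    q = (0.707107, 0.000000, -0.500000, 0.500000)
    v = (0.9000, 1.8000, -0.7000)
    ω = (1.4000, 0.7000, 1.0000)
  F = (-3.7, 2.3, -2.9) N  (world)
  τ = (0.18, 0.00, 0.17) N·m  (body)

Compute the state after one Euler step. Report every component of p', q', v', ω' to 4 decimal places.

p' = (-2.6640, 1.7720, 2.1720)
q' = (0.7036, 0.0028, -0.4758, 0.5278)
v' = (0.6040, 1.9840, -0.9320)
ω' = (1.4832, 0.7070, 1.0371)

(τ − ω×Iω)/I = (2.0800, 0.1750, 0.9267)
ω' = ω + α·dt = (1.4832, 0.7070, 1.0371)
Hamilton product q⊗(0,ω) = (-0.1500000, 0.1399498, 1.1949749, 1.4071070)
updated quaternion q' = (0.7036, 0.0028, -0.4758, 0.5278)
linear accel F/m = (-7.4000, 4.6000, -5.8000)
p' = p + v·dt = (-2.6640, 1.7720, 2.1720)
v' = v + a·dt = (0.6040, 1.9840, -0.9320)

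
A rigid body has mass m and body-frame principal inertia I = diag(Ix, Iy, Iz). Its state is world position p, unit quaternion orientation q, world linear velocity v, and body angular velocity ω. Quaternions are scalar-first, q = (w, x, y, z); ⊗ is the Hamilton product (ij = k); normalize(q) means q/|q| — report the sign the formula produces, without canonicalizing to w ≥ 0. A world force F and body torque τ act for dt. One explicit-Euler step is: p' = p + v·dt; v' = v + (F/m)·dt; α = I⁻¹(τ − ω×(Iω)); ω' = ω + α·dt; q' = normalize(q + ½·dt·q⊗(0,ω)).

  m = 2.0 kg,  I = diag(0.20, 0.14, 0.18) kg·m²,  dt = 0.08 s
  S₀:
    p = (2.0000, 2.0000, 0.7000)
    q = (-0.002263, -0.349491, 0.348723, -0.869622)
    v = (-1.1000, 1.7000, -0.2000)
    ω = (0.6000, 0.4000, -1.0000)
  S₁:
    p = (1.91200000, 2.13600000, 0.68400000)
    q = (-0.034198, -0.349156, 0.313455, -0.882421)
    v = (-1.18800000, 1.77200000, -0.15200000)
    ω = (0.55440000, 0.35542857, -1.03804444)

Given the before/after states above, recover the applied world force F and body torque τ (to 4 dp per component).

F = (-2.2000, 1.8000, 1.2000)
τ = (-0.1300, -0.0900, -0.1000)

Δv = v₁−v₀ = (-0.08800000, 0.07200000, 0.04800000)
m·(v₁−v₀)/dt = (-2.2000, 1.8000, 1.2000)
ω₁ − ω₀ = (-0.04560000, -0.04457143, -0.03804444)
gyro term ω₀×Iω₀ = (-0.0160, -0.0120, -0.0144)
I·α + gyro = (-0.1300, -0.0900, -0.1000)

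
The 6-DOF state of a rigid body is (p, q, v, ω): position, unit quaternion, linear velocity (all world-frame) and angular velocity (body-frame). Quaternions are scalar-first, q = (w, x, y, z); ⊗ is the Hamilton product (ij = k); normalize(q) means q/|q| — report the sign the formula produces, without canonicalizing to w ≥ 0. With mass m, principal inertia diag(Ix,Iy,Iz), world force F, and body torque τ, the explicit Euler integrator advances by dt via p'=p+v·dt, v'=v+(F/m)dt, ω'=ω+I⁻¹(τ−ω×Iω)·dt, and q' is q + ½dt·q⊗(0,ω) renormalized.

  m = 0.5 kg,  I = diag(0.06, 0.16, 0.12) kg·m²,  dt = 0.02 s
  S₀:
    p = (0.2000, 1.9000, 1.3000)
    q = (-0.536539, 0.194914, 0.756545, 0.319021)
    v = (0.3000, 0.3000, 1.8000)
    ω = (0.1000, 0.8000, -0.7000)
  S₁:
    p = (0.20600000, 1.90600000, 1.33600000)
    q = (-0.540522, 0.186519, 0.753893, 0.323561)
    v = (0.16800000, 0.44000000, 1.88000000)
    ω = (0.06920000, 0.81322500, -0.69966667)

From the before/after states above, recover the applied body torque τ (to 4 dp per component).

ω₁ − ω₀ = (-0.03080000, 0.01322500, 0.00033333)
I·α + gyro = (-0.0700, 0.1100, 0.0100)

τ = (-0.0700, 0.1100, 0.0100)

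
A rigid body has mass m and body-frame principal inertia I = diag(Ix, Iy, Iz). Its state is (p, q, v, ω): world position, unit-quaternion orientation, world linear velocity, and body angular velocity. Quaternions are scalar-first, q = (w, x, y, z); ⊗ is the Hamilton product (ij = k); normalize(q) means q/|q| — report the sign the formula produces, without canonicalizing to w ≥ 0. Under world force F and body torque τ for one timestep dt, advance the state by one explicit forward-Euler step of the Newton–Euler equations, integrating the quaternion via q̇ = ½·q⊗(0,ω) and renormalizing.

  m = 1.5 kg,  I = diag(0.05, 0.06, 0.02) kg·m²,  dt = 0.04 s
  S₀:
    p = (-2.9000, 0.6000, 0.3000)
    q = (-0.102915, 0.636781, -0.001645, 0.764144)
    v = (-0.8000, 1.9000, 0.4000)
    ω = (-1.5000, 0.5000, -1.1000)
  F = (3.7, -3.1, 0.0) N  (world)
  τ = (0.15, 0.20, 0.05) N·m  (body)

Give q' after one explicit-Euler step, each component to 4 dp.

q' = (-0.0669, 0.6318, -0.0116, 0.7722)

q⊗(0,ω) = (1.7965524, -0.2258900, -0.4972144, 0.4291295)
q' = normalize(q + ½dt·q⊗(0,ω)) = (-0.0669, 0.6318, -0.0116, 0.7722)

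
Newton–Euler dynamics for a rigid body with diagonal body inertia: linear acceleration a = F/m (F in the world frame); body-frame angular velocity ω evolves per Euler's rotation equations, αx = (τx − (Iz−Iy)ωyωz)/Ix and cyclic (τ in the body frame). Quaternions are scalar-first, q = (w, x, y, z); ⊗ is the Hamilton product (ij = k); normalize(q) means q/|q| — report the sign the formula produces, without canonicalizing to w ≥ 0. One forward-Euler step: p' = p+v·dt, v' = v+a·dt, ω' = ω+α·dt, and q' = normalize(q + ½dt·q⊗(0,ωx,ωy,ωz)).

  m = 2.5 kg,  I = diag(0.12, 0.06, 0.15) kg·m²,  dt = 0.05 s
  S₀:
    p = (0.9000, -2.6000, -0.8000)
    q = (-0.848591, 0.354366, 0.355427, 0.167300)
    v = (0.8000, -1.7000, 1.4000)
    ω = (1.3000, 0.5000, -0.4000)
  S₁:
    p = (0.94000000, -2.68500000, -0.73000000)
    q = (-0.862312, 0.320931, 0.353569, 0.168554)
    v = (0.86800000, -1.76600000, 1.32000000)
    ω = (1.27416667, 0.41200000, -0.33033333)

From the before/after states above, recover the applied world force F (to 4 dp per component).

velocity change Δv = (0.06800000, -0.06600000, -0.08000000)
F = m·Δv/dt = (3.4000, -3.3000, -4.0000)

F = (3.4000, -3.3000, -4.0000)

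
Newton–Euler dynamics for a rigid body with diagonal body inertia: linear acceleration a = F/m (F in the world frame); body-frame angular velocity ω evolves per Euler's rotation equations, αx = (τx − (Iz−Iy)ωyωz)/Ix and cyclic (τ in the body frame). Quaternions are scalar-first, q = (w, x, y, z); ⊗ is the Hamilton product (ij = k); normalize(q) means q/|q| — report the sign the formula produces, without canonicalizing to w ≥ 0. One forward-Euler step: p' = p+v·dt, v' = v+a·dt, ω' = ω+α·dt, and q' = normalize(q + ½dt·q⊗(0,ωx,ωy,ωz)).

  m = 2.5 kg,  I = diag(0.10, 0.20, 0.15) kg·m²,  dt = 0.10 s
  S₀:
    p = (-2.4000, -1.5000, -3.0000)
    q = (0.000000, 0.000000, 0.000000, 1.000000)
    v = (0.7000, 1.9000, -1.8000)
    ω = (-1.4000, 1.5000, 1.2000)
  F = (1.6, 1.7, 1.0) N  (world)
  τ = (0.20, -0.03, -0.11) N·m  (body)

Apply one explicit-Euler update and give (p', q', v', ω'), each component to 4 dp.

p' = (-2.3300, -1.3100, -3.1800)
q' = (-0.0596, -0.0745, -0.0695, 0.9930)
v' = (0.7640, 1.9680, -1.7600)
ω' = (-1.1100, 1.4430, 1.2667)

ω×(Iω) gyroscopic = (-0.0900, 0.0840, -0.2100)
α = I⁻¹(τ − ω×Iω) = (2.9000, -0.5700, 0.6667)
ω + α·dt = (-1.1100, 1.4430, 1.2667)
2q̇ = q⊗(0,ω) = (-1.2000000, -1.5000000, -1.4000000, 0.0000000)
q + ½dt·q⊗(0,ω), renormalized = (-0.0596, -0.0745, -0.0695, 0.9930)
p + v·dt = (-2.3300, -1.3100, -3.1800)
v + (F/m)dt = (0.7640, 1.9680, -1.7600)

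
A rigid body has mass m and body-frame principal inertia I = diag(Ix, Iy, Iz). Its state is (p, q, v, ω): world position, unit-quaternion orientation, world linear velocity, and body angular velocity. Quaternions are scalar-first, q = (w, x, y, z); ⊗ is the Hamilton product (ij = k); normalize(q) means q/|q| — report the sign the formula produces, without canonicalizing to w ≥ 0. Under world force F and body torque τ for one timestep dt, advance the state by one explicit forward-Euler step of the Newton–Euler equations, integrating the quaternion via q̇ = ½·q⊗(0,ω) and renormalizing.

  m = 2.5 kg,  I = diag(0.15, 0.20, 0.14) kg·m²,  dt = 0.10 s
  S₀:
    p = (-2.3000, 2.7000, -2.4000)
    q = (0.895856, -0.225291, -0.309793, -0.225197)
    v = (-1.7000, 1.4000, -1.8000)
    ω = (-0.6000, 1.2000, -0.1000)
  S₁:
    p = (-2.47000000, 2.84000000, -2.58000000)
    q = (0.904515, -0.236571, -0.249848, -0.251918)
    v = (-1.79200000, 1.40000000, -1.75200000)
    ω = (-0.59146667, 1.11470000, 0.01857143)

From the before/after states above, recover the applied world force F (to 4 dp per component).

v₁ − v₀ = (-0.09200000, 0.00000000, 0.04800000)
applied force F = (-2.3000, 0.0000, 1.2000)

F = (-2.3000, 0.0000, 1.2000)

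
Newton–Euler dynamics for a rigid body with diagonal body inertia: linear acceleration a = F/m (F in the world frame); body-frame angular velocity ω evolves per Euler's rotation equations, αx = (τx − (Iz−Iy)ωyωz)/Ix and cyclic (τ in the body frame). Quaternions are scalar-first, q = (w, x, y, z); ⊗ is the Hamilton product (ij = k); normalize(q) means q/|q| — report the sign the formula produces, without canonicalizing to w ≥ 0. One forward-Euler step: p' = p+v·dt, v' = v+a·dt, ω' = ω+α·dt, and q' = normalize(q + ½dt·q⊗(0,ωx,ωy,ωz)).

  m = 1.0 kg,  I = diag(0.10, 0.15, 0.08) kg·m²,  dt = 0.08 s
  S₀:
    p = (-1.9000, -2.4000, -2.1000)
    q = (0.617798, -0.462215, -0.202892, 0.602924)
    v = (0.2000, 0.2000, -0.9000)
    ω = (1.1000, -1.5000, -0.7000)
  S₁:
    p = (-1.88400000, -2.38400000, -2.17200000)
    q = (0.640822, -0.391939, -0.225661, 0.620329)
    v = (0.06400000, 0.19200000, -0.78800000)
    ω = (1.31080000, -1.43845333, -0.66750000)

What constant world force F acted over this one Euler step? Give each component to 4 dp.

Δv = v₁−v₀ = (-0.13600000, -0.00800000, 0.11200000)
m·(v₁−v₀)/dt = (-1.7000, -0.1000, 1.4000)

F = (-1.7000, -0.1000, 1.4000)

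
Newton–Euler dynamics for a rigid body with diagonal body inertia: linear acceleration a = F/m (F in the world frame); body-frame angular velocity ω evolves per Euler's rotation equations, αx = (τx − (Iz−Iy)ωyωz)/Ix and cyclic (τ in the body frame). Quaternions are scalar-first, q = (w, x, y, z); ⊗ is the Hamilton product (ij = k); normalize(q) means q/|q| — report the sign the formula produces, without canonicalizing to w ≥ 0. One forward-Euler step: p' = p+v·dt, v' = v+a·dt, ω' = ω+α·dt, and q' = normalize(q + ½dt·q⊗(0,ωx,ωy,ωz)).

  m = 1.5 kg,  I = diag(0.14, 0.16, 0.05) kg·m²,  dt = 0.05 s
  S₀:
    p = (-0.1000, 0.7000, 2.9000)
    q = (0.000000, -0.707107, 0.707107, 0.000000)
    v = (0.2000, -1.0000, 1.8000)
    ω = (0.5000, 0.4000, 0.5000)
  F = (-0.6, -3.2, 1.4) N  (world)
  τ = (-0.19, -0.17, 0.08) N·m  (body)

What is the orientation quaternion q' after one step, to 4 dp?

q' = (0.0018, -0.6981, 0.7158, -0.0159)

q⊗(0,ω) = (0.0707107, 0.3535535, 0.3535535, -0.6363963)
q' = normalize(q + ½dt·q⊗(0,ω)) = (0.0018, -0.6981, 0.7158, -0.0159)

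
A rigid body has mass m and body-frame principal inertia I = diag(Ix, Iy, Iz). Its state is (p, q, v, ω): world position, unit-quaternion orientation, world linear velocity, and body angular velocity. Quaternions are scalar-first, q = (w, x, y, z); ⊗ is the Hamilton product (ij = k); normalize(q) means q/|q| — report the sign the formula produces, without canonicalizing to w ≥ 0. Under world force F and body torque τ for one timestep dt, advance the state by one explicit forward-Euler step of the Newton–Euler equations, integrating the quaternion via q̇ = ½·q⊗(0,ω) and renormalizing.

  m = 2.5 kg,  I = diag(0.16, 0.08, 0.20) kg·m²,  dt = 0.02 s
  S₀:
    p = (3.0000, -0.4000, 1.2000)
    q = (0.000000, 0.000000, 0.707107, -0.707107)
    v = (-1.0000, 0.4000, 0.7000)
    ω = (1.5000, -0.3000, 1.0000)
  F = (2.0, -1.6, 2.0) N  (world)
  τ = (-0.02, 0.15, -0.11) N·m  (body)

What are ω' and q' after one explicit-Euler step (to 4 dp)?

ω' = (1.5020, -0.2475, 0.9854)
q' = (0.0092, 0.0049, 0.6964, -0.7176)

angular accel α = (0.1000, 2.6250, -0.7300)
ω' = ω + α·dt = (1.5020, -0.2475, 0.9854)
q⊗(0,ω) = (0.9192391, 0.4949749, -1.0606605, -1.0606605)
q + ½dt·q⊗(0,ω), renormalized = (0.0092, 0.0049, 0.6964, -0.7176)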